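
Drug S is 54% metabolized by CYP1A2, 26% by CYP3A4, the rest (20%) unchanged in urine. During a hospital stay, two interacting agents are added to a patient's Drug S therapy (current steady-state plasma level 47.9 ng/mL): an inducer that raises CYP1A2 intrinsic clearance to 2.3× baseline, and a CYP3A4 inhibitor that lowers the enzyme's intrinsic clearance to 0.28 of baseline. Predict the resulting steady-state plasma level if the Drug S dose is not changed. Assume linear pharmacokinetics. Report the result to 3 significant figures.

CYP1A2: 0.54 × 2.3 = 1.242
CYP3A4: 0.26 × 0.28 = 0.0728
Other: 0.2 (unchanged)
CL_new/CL_old = 1.242 + 0.0728 + 0.2 = 1.5148.
New steady-state plasma level = 47.9 / 1.5148 = 31.6 ng/mL (concentration scales inversely with clearance).

31.6 ng/mL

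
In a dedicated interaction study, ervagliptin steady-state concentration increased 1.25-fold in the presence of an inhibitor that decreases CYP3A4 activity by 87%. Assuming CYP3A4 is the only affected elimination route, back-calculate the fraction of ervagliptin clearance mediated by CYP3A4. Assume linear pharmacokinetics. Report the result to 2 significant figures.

Call the CYP3A4 fraction fm. After the interaction, CL_new/CL_old = fm × 0.13 + (1 − fm).
Steady-state concentration ratio = 1 / (new CL fraction), so new CL fraction = 1 / 1.25 = 0.8.
fm × 0.13 + 1 − fm = 0.8  ⇒  fm × (0.13 − 1) = −0.2  ⇒  fm = 0.23.

0.23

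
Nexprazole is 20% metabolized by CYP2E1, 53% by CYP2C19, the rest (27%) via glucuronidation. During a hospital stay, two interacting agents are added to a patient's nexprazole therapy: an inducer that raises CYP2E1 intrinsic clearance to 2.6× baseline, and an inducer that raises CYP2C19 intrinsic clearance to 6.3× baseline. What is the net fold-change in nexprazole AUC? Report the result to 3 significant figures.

The CYP2E1 pathway (20% of clearance) increases to 2.6× activity: 0.2 × 2.6 = 0.52.
The CYP2C19 pathway (53% of clearance) increases to 6.3× activity: 0.53 × 6.3 = 3.339.
The remaining 27% of clearance is unaffected.
Relative clearance = 0.52 + 3.339 + 0.27 = 4.129.
AUC ∝ 1/CL: fold-change = 1 / 4.129 = 0.242.

0.242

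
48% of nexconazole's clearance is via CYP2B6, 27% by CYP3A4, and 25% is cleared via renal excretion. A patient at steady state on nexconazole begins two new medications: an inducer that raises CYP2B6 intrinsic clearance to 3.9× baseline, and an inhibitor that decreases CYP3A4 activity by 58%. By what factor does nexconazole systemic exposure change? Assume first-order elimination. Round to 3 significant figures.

CYP2B6: 0.48 × 3.9 = 1.872
CYP3A4: 0.27 × 0.42 = 0.1134
Other: 0.25 (unchanged)
Relative clearance = 1.872 + 0.1134 + 0.25 = 2.2354.
Because systemic exposure varies inversely with clearance, the combined effect is 1 / 2.2354 = 0.447.

0.447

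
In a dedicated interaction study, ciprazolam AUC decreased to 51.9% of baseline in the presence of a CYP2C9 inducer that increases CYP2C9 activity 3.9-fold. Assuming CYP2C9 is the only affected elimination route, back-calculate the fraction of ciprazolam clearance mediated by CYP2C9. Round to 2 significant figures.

Let fm be the CYP2C9 fraction. New clearance relative to baseline = fm × 3.9 + (1 − fm).
AUC ratio = 1 / (new CL fraction), so new CL fraction = 1 / 0.519 = 1.927.
fm × 3.9 + 1 − fm = 1.927  ⇒  fm × (3.9 − 1) = 0.9268  ⇒  fm = 0.32.

0.32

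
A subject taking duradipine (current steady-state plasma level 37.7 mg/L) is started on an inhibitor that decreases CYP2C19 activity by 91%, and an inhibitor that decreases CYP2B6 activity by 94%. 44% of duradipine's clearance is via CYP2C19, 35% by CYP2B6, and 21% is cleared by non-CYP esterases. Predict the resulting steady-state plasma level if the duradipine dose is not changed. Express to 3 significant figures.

139 mg/L

CYP2C19: 0.44 × 0.09 = 0.0396
CYP2B6: 0.35 × 0.06 = 0.021
Other: 0.21 (unchanged)
New clearance relative to baseline: 0.0396 + 0.021 + 0.21 = 0.2706.
Steady-state plasma level ∝ 1/CL: new value = 37.7 / 0.2706 = 139 mg/L.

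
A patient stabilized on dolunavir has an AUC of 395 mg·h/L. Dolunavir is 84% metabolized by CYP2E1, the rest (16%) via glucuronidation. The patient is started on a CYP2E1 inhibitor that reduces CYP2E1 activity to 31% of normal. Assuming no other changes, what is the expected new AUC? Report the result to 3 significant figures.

CYP2E1: 0.84 × 0.31 = 0.2604
Other: 0.16 (unchanged)
New clearance relative to baseline: 0.2604 + 0.16 = 0.4204.
With dosing unchanged, AUC scales as 1/CL: 395 / 0.4204 = 940 mg·h/L.

940 mg·h/L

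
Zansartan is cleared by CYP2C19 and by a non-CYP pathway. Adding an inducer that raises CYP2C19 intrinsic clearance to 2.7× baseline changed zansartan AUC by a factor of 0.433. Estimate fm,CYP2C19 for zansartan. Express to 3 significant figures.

0.770

Write x for the fraction cleared via CYP2C19. The observed AUC change means clearance rose to 1/0.433 = 2.309 of baseline.
Only the CYP2C19 route changed, so 2.309 = x·2.7 + (1 − x), giving x = 0.770.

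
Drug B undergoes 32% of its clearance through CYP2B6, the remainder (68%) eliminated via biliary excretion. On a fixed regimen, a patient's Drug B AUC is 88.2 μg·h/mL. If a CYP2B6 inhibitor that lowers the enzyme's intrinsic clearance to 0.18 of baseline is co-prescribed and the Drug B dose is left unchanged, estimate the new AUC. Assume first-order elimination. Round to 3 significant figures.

The CYP2B6 pathway (32% of clearance) drops to 0.18× activity: 0.32 × 0.18 = 0.0576.
The remaining 68% of clearance is unaffected.
Relative clearance = 0.0576 + 0.68 = 0.7376.
With dosing unchanged, AUC scales as 1/CL: 88.2 / 0.7376 = 120 μg·h/mL.

120 μg·h/mL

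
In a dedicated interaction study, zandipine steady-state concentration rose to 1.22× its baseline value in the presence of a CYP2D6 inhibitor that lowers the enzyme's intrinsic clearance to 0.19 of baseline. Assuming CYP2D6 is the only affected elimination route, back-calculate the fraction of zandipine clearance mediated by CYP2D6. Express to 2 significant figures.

0.22

Write x for the fraction cleared via CYP2D6. The observed steady-state concentration change means clearance fell to 1/1.22 = 0.8197 of baseline.
Only the CYP2D6 route changed, so 0.8197 = x·0.19 + (1 − x), giving x = 0.22.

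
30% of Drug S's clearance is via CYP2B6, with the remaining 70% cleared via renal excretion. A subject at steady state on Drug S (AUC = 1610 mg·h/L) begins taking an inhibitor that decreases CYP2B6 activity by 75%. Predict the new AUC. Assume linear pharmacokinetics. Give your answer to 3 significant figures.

CYP2B6: 0.3 × 0.25 = 0.075
Other: 0.7 (unchanged)
New clearance relative to baseline: 0.075 + 0.7 = 0.775.
New AUC = baseline ÷ relative clearance = 1610 / 0.775 = 2.08 × 10³ mg·h/L.

2.08 × 10³ mg·h/L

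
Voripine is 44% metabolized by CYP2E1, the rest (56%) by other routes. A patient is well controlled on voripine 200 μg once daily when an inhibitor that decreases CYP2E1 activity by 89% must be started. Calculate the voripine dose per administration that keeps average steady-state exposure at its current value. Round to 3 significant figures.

The CYP2E1 pathway (44% of clearance) is reduced to 0.11× activity: 0.44 × 0.11 = 0.0484.
Non-CYP routes (56%) are unchanged.
New clearance relative to baseline: 0.0484 + 0.56 = 0.6084.
Css,avg = (dose rate)/CL, so holding Css fixed requires dose ∝ CL: 200 × 0.6084 = 122 μg.

122 μg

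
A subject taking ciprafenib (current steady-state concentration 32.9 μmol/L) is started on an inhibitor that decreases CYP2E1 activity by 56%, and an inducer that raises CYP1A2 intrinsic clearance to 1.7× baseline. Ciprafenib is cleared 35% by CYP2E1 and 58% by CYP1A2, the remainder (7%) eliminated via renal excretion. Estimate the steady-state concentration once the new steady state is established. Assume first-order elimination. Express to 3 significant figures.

27.2 μmol/L

The CYP2E1 pathway (35% of clearance) falls to 0.44× activity: 0.35 × 0.44 = 0.154.
The CYP1A2 pathway (58% of clearance) increases to 1.7× activity: 0.58 × 1.7 = 0.986.
Non-CYP routes (7%) are unchanged.
Relative clearance = 0.154 + 0.986 + 0.07 = 1.21.
New steady-state concentration = 32.9 / 1.21 = 27.2 μmol/L (concentration scales inversely with clearance).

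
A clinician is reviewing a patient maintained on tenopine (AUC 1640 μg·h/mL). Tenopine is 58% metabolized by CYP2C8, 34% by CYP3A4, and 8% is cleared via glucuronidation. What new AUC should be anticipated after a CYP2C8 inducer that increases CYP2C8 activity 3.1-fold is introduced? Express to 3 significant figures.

739 μg·h/mL

The CYP2C8 pathway (58% of clearance) rises to 3.1× activity: 0.58 × 3.1 = 1.798.
CYP3A4 (34%) and the residual 8% are unaffected.
CL_new/CL_old = 1.798 + 0.34 + 0.08 = 2.218.
With dosing unchanged, AUC scales as 1/CL: 1640 / 2.218 = 739 μg·h/mL.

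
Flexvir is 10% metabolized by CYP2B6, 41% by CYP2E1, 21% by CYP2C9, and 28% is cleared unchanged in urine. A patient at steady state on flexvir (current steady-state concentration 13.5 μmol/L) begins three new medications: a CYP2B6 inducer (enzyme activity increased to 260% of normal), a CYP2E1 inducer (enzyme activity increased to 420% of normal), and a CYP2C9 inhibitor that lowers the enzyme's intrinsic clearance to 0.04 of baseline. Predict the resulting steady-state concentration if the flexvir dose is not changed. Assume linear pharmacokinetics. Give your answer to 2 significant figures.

The CYP2B6 pathway (10% of clearance) rises to 2.6× activity: 0.1 × 2.6 = 0.26.
The CYP2E1 pathway (41% of clearance) increases to 4.2× activity: 0.41 × 4.2 = 1.722.
The CYP2C9 pathway (21% of clearance) is reduced to 0.04× activity: 0.21 × 0.04 = 0.0084.
The remaining 28% of clearance is unaffected.
New clearance relative to baseline: 0.26 + 1.722 + 0.0084 + 0.28 = 2.2704.
New steady-state concentration = 13.5 / 2.2704 = 5.9 μmol/L (concentration scales inversely with clearance).

5.9 μmol/L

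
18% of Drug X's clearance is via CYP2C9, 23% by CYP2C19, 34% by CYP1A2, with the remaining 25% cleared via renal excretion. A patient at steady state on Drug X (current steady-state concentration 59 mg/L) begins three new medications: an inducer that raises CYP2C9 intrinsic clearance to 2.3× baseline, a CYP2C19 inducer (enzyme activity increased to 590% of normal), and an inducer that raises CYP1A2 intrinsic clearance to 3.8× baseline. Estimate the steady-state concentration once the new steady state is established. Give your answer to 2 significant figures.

The CYP2C9 pathway (18% of clearance) is boosted to 2.3× activity: 0.18 × 2.3 = 0.414.
The CYP2C19 pathway (23% of clearance) increases to 5.9× activity: 0.23 × 5.9 = 1.357.
The CYP1A2 pathway (34% of clearance) is boosted to 3.8× activity: 0.34 × 3.8 = 1.292.
The remaining 25% of clearance is unaffected.
Relative clearance = 0.414 + 1.357 + 1.292 + 0.25 = 3.313.
New steady-state concentration = 59 / 3.313 = 18 mg/L (concentration scales inversely with clearance).

18 mg/L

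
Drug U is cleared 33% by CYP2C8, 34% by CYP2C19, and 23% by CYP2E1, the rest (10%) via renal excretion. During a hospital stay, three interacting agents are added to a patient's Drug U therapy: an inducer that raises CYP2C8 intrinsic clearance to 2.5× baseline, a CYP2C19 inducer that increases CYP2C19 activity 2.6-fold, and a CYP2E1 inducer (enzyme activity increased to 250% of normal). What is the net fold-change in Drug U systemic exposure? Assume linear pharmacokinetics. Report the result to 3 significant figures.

The CYP2C8 pathway (33% of clearance) increases to 2.5× activity: 0.33 × 2.5 = 0.825.
The CYP2C19 pathway (34% of clearance) increases to 2.6× activity: 0.34 × 2.6 = 0.884.
The CYP2E1 pathway (23% of clearance) increases to 2.5× activity: 0.23 × 2.5 = 0.575.
Non-CYP routes (10%) are unchanged.
New clearance relative to baseline: 0.825 + 0.884 + 0.575 + 0.1 = 2.384.
Because systemic exposure varies inversely with clearance, the combined effect is 1 / 2.384 = 0.419.

0.419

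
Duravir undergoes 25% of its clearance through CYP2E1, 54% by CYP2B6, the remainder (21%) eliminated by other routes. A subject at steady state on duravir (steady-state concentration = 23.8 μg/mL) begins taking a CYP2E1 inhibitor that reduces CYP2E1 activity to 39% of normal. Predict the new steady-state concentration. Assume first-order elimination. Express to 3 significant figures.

28.1 μg/mL

CYP2E1: 0.25 × 0.39 = 0.0975
CYP2B6: 0.54 (unchanged)
Other: 0.21 (unchanged)
CL_new/CL_old = 0.0975 + 0.54 + 0.21 = 0.8475.
With dosing unchanged, steady-state concentration scales as 1/CL: 23.8 / 0.8475 = 28.1 μg/mL.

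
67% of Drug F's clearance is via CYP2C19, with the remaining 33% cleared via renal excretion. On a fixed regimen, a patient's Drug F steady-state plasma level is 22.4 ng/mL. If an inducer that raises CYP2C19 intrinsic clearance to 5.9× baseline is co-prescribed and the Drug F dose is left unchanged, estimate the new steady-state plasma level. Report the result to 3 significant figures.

The CYP2C19 pathway (67% of clearance) increases to 5.9× activity: 0.67 × 5.9 = 3.953.
Non-CYP routes (33%) are unchanged.
New clearance relative to baseline: 3.953 + 0.33 = 4.283.
Steady-state plasma level ∝ 1/CL, so new value = 22.4 / 4.283 = 5.23 ng/mL.

5.23 ng/mL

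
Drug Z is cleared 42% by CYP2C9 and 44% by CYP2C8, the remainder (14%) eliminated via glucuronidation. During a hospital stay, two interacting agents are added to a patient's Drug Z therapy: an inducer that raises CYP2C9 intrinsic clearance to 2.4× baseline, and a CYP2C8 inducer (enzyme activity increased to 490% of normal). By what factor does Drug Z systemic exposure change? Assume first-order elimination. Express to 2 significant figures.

The CYP2C9 pathway (42% of clearance) rises to 2.4× activity: 0.42 × 2.4 = 1.008.
The CYP2C8 pathway (44% of clearance) rises to 4.9× activity: 0.44 × 4.9 = 2.156.
The remaining 14% of clearance is unaffected.
Relative clearance = 1.008 + 2.156 + 0.14 = 3.304.
Net systemic exposure ratio = 1 / 3.304 = 0.30.

0.30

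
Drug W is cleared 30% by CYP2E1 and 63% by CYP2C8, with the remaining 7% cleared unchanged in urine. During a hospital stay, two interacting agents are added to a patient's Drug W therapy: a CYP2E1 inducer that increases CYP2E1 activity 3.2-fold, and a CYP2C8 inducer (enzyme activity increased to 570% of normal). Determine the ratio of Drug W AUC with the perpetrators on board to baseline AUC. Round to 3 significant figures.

0.216

The CYP2E1 pathway (30% of clearance) increases to 3.2× activity: 0.3 × 3.2 = 0.96.
The CYP2C8 pathway (63% of clearance) increases to 5.7× activity: 0.63 × 5.7 = 3.591.
The remaining 7% of clearance is unaffected.
Relative clearance = 0.96 + 3.591 + 0.07 = 4.621.
Net AUC ratio = 1 / 4.621 = 0.216.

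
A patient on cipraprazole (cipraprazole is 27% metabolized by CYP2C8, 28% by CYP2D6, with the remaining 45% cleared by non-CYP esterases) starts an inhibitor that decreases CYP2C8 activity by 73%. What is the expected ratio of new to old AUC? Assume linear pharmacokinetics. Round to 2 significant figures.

The CYP2C8 pathway (27% of clearance) is reduced to 0.27× activity: 0.27 × 0.27 = 0.0729.
CYP2D6 (28%) and the residual 45% are unaffected.
CL_new/CL_old = 0.0729 + 0.28 + 0.45 = 0.8029.
AUC ratio = CL_old/CL_new = 1 / 0.8029 = 1.2.

1.2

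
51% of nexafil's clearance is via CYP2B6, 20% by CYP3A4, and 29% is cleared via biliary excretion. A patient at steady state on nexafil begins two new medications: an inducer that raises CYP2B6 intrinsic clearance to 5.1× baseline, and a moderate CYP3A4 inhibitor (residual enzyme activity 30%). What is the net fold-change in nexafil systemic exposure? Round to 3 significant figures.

The CYP2B6 pathway (51% of clearance) is boosted to 5.1× activity: 0.51 × 5.1 = 2.601.
The CYP3A4 pathway (20% of clearance) drops to 0.3× activity: 0.2 × 0.3 = 0.06.
Non-CYP routes (29%) are unchanged.
New clearance relative to baseline: 2.601 + 0.06 + 0.29 = 2.951.
Because systemic exposure varies inversely with clearance, the combined effect is 1 / 2.951 = 0.339.

0.339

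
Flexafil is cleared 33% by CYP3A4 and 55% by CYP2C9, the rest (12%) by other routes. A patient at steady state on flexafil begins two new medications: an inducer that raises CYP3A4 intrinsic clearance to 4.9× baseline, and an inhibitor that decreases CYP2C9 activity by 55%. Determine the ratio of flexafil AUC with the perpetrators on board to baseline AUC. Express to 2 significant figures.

0.50

The CYP3A4 pathway (33% of clearance) is boosted to 4.9× activity: 0.33 × 4.9 = 1.617.
The CYP2C9 pathway (55% of clearance) falls to 0.45× activity: 0.55 × 0.45 = 0.2475.
Non-CYP routes (12%) are unchanged.
New clearance relative to baseline: 1.617 + 0.2475 + 0.12 = 1.9845.
Net AUC ratio = 1 / 1.9845 = 0.50.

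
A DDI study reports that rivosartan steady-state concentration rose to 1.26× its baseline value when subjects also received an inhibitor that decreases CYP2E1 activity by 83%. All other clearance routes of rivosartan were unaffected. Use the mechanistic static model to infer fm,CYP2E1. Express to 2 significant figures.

0.25

CL'/CL = 1 / 1.26 = 0.7937
0.17·fm + (1 − fm) = 0.7937
fm = (0.7937 − 1) / (0.17 − 1) = 0.25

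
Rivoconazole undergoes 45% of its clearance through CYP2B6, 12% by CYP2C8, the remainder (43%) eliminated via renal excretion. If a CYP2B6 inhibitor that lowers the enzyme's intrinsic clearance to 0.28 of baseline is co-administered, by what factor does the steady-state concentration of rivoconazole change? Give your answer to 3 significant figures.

CYP2B6: 0.45 × 0.28 = 0.126
CYP2C8: 0.12 (unchanged)
Other: 0.43 (unchanged)
New clearance relative to baseline: 0.126 + 0.12 + 0.43 = 0.676.
Steady-state concentration is inversely proportional to clearance, so the fold-change is 1 / 0.676 = 1.48.

1.48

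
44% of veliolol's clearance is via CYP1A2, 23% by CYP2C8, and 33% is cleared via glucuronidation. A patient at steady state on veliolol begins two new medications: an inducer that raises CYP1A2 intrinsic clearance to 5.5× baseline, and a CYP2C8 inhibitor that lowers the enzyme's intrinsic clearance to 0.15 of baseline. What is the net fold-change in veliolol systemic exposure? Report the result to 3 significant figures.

CYP1A2: 0.44 × 5.5 = 2.42
CYP2C8: 0.23 × 0.15 = 0.0345
Other: 0.33 (unchanged)
Relative clearance = 2.42 + 0.0345 + 0.33 = 2.7845.
Net systemic exposure ratio = 1 / 2.7845 = 0.359.

0.359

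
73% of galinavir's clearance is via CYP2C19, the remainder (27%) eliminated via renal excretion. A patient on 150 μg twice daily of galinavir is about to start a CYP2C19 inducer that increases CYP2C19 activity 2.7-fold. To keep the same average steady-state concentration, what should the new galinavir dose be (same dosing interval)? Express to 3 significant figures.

336 μg

CYP2C19: 0.73 × 2.7 = 1.971
Other: 0.27 (unchanged)
New clearance relative to baseline: 1.971 + 0.27 = 2.241.
To maintain the same steady-state level, dose must scale with clearance: new dose = 150 × 2.241 = 336 μg.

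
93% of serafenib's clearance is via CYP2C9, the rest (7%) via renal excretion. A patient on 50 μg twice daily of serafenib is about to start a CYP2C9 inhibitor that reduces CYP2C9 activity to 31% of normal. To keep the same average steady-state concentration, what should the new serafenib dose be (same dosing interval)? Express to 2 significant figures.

CYP2C9: 0.93 × 0.31 = 0.2883
Other: 0.07 (unchanged)
New clearance relative to baseline: 0.2883 + 0.07 = 0.3583.
Css,avg = (dose rate)/CL, so holding Css fixed requires dose ∝ CL: 50 × 0.3583 = 18 μg.

18 μg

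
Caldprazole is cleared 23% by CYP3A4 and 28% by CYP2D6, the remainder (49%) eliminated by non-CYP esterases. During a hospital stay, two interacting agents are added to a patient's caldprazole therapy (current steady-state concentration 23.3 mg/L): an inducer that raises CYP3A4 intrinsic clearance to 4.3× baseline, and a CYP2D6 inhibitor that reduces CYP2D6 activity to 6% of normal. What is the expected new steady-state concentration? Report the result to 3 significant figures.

15.6 mg/L

The CYP3A4 pathway (23% of clearance) rises to 4.3× activity: 0.23 × 4.3 = 0.989.
The CYP2D6 pathway (28% of clearance) falls to 0.06× activity: 0.28 × 0.06 = 0.0168.
Non-CYP routes (49%) are unchanged.
CL_new/CL_old = 0.989 + 0.0168 + 0.49 = 1.4958.
Dividing the baseline by the relative clearance: 23.3 / 1.4958 = 15.6 mg/L.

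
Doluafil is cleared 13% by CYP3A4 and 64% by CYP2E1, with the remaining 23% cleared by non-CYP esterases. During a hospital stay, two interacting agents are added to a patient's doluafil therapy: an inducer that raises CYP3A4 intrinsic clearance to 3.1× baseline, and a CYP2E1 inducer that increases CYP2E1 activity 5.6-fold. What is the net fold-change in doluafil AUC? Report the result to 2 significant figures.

0.24

The CYP3A4 pathway (13% of clearance) is boosted to 3.1× activity: 0.13 × 3.1 = 0.403.
The CYP2E1 pathway (64% of clearance) rises to 5.6× activity: 0.64 × 5.6 = 3.584.
Non-CYP routes (23%) are unchanged.
New clearance relative to baseline: 0.403 + 3.584 + 0.23 = 4.217.
Net AUC ratio = 1 / 4.217 = 0.24.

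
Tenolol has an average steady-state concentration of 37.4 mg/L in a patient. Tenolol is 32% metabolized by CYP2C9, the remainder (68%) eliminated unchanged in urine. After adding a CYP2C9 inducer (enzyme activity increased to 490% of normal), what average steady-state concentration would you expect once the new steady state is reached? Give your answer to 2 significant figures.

CYP2C9: 0.32 × 4.9 = 1.568
Other: 0.68 (unchanged)
Relative clearance = 1.568 + 0.68 = 2.248.
New average steady-state concentration = baseline ÷ relative clearance = 37.4 / 2.248 = 17 mg/L.

17 mg/L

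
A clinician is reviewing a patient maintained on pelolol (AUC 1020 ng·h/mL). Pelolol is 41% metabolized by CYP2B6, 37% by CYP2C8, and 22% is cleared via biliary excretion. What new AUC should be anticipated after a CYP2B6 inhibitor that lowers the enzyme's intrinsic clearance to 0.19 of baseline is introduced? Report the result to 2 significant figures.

CYP2B6: 0.41 × 0.19 = 0.0779
CYP2C8: 0.37 (unchanged)
Other: 0.22 (unchanged)
New clearance relative to baseline: 0.0779 + 0.37 + 0.22 = 0.6679.
With dosing unchanged, AUC scales as 1/CL: 1020 / 0.6679 = 1.5 × 10³ ng·h/mL.

1.5 × 10³ ng·h/mL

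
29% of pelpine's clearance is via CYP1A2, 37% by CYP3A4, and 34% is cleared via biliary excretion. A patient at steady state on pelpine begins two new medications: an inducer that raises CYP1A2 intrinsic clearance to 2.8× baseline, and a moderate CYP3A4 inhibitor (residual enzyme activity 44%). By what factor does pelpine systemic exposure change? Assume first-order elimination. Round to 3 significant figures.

The CYP1A2 pathway (29% of clearance) increases to 2.8× activity: 0.29 × 2.8 = 0.812.
The CYP3A4 pathway (37% of clearance) falls to 0.44× activity: 0.37 × 0.44 = 0.1628.
Non-CYP routes (34%) are unchanged.
CL_new/CL_old = 0.812 + 0.1628 + 0.34 = 1.3148.
Systemic exposure ∝ 1/CL: fold-change = 1 / 1.3148 = 0.761.

0.761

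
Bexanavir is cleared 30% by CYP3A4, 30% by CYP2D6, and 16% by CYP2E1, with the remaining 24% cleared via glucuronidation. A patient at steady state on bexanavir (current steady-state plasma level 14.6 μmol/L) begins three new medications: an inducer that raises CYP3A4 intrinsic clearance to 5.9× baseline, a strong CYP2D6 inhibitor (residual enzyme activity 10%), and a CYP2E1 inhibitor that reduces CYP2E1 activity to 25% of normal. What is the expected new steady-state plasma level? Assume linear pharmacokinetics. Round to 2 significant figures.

The CYP3A4 pathway (30% of clearance) increases to 5.9× activity: 0.3 × 5.9 = 1.77.
The CYP2D6 pathway (30% of clearance) drops to 0.1× activity: 0.3 × 0.1 = 0.03.
The CYP2E1 pathway (16% of clearance) falls to 0.25× activity: 0.16 × 0.25 = 0.04.
The remaining 24% of clearance is unaffected.
New clearance relative to baseline: 1.77 + 0.03 + 0.04 + 0.24 = 2.08.
New steady-state plasma level = 14.6 / 2.08 = 7.0 μmol/L (concentration scales inversely with clearance).

7.0 μmol/L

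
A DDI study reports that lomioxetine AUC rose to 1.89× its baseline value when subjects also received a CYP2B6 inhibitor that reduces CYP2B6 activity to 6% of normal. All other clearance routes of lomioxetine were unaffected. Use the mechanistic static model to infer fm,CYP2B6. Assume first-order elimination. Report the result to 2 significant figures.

Let x = fm,CYP2B6. Because AUC ∝ 1/CL, relative clearance fell to 1/1.89 = 0.5291.
Setting x·0.06 + (1 − x) = 0.5291 and solving: x = (0.5291 − 1)/(0.06 − 1) = 0.50.

0.50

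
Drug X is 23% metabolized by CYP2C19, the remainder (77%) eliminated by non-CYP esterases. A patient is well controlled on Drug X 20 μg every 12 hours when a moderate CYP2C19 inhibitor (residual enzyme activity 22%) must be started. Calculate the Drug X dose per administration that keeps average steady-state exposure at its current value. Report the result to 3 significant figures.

16.4 μg

CYP2C19: 0.23 × 0.22 = 0.0506
Other: 0.77 (unchanged)
Relative clearance = 0.0506 + 0.77 = 0.8206.
Exposure is unchanged when dose changes in proportion to clearance. New dose = 20 μg × 0.8206 = 16.4 μg.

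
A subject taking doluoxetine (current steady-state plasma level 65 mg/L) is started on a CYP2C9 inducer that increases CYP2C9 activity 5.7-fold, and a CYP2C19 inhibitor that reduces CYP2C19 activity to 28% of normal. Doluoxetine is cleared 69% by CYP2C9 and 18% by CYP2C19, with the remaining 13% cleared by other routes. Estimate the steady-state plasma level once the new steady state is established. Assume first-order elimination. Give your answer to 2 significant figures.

The CYP2C9 pathway (69% of clearance) is boosted to 5.7× activity: 0.69 × 5.7 = 3.933.
The CYP2C19 pathway (18% of clearance) drops to 0.28× activity: 0.18 × 0.28 = 0.0504.
Non-CYP routes (13%) are unchanged.
Relative clearance = 3.933 + 0.0504 + 0.13 = 4.1134.
New steady-state plasma level = 65 / 4.1134 = 16 mg/L (concentration scales inversely with clearance).

16 mg/L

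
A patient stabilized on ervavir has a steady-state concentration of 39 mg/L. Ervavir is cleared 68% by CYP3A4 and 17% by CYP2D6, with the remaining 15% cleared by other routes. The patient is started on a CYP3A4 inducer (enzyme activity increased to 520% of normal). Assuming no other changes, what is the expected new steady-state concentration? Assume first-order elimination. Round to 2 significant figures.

The CYP3A4 pathway (68% of clearance) increases to 5.2× activity: 0.68 × 5.2 = 3.536.
CYP2D6 (17%) and the residual 15% are unaffected.
New clearance relative to baseline: 3.536 + 0.17 + 0.15 = 3.856.
New steady-state concentration = baseline ÷ relative clearance = 39 / 3.856 = 10 mg/L.

10 mg/L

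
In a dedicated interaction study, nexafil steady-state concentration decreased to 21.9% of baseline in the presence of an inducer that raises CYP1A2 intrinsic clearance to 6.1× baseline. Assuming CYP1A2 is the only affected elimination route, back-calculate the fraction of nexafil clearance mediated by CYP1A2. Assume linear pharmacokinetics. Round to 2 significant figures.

Let x = fm,CYP1A2. Because steady-state concentration ∝ 1/CL, relative clearance rose to 1/0.219 = 4.566.
Only the CYP1A2 route changed, so 4.566 = x·6.1 + (1 − x), giving x = 0.70.

0.70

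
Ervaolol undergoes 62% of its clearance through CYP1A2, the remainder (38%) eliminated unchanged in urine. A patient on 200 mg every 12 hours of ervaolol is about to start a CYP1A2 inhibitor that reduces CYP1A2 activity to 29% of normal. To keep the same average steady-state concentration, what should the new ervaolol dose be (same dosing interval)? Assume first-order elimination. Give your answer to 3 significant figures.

112 mg

The CYP1A2 pathway (62% of clearance) is reduced to 0.29× activity: 0.62 × 0.29 = 0.1798.
The remaining 38% of clearance is unaffected.
Relative clearance = 0.1798 + 0.38 = 0.5598.
To maintain the same steady-state level, dose must scale with clearance: new dose = 200 × 0.5598 = 112 mg.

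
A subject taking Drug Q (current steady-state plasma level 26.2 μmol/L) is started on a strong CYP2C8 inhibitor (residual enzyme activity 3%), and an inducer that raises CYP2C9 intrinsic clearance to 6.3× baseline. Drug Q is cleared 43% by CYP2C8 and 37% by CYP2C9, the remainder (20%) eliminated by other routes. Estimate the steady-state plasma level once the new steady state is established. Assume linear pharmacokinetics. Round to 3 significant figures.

The CYP2C8 pathway (43% of clearance) falls to 0.03× activity: 0.43 × 0.03 = 0.0129.
The CYP2C9 pathway (37% of clearance) increases to 6.3× activity: 0.37 × 6.3 = 2.331.
Non-CYP routes (20%) are unchanged.
CL_new/CL_old = 0.0129 + 2.331 + 0.2 = 2.5439.
New steady-state plasma level = 26.2 / 2.5439 = 10.3 μmol/L (concentration scales inversely with clearance).

10.3 μmol/L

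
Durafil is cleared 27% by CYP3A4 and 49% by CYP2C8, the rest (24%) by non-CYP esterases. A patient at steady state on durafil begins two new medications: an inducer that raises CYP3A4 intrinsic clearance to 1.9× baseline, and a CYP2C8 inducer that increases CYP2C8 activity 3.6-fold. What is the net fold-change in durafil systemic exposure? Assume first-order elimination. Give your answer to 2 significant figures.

0.40

The CYP3A4 pathway (27% of clearance) rises to 1.9× activity: 0.27 × 1.9 = 0.513.
The CYP2C8 pathway (49% of clearance) rises to 3.6× activity: 0.49 × 3.6 = 1.764.
Non-CYP routes (24%) are unchanged.
New clearance relative to baseline: 0.513 + 1.764 + 0.24 = 2.517.
Net systemic exposure ratio = 1 / 2.517 = 0.40.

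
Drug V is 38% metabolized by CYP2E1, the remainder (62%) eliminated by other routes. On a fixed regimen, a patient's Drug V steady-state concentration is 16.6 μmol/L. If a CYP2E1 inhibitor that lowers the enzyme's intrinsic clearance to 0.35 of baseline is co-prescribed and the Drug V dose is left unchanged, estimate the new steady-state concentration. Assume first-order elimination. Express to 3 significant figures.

22.0 μmol/L

CYP2E1: 0.38 × 0.35 = 0.133
Other: 0.62 (unchanged)
Relative clearance = 0.133 + 0.62 = 0.753.
New steady-state concentration = baseline ÷ relative clearance = 16.6 / 0.753 = 22.0 μmol/L.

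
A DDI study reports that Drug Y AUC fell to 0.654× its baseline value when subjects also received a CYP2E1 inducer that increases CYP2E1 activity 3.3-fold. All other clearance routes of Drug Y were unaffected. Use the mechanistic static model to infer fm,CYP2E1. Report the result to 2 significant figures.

0.23

CL'/CL = 1 / 0.654 = 1.529
3.3·fm + (1 − fm) = 1.529
fm = (1.529 − 1) / (3.3 − 1) = 0.23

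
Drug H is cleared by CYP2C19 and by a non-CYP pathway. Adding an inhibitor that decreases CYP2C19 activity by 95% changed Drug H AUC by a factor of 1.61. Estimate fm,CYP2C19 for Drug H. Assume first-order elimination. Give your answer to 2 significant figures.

Let x = fm,CYP2C19. Because AUC ∝ 1/CL, relative clearance fell to 1/1.61 = 0.6211.
Only the CYP2C19 route changed, so 0.6211 = x·0.05 + (1 − x), giving x = 0.40.

0.40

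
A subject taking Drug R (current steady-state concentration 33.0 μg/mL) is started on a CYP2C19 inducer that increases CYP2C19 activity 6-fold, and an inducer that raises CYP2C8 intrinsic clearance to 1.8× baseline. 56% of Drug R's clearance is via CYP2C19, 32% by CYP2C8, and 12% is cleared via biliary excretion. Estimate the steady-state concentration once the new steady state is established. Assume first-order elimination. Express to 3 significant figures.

CYP2C19: 0.56 × 6 = 3.36
CYP2C8: 0.32 × 1.8 = 0.576
Other: 0.12 (unchanged)
CL_new/CL_old = 3.36 + 0.576 + 0.12 = 4.056.
Steady-state concentration ∝ 1/CL: new value = 33.0 / 4.056 = 8.14 μg/mL.

8.14 μg/mL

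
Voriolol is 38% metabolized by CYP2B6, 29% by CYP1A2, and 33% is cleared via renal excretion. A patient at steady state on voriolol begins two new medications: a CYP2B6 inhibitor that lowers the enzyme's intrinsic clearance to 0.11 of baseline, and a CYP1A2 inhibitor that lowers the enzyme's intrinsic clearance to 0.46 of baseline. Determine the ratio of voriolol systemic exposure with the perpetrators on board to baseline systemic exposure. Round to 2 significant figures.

The CYP2B6 pathway (38% of clearance) drops to 0.11× activity: 0.38 × 0.11 = 0.0418.
The CYP1A2 pathway (29% of clearance) is reduced to 0.46× activity: 0.29 × 0.46 = 0.1334.
Non-CYP routes (33%) are unchanged.
CL_new/CL_old = 0.0418 + 0.1334 + 0.33 = 0.5052.
Because systemic exposure varies inversely with clearance, the combined effect is 1 / 0.5052 = 2.0.

2.0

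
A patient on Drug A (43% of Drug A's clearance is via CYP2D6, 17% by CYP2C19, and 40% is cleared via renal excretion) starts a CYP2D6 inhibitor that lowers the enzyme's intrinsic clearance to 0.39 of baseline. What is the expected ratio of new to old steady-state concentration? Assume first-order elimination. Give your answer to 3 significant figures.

1.36

CYP2D6: 0.43 × 0.39 = 0.1677
CYP2C19: 0.17 (unchanged)
Other: 0.4 (unchanged)
New clearance relative to baseline: 0.1677 + 0.17 + 0.4 = 0.7377.
Steady-state concentration is inversely proportional to clearance, so the fold-change is 1 / 0.7377 = 1.36.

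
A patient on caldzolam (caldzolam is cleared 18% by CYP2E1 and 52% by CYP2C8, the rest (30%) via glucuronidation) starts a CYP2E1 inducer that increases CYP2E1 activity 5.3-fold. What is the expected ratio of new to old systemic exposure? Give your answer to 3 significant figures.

The CYP2E1 pathway (18% of clearance) rises to 5.3× activity: 0.18 × 5.3 = 0.954.
CYP2C8 (52%) and the residual 30% are unaffected.
CL_new/CL_old = 0.954 + 0.52 + 0.3 = 1.774.
Systemic exposure is inversely proportional to clearance, so the fold-change is 1 / 1.774 = 0.564.

0.564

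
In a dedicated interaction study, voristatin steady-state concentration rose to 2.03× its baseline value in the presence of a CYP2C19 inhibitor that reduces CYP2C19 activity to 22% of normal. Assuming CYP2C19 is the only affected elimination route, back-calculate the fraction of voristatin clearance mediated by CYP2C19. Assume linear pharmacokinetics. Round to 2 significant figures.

CL'/CL = 1 / 2.03 = 0.4926
0.22·fm + (1 − fm) = 0.4926
fm = (0.4926 − 1) / (0.22 − 1) = 0.65

0.65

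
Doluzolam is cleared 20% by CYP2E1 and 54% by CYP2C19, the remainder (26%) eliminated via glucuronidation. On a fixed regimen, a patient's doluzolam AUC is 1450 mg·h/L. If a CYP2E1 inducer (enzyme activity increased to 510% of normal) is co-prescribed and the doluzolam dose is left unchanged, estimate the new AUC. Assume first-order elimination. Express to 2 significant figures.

The CYP2E1 pathway (20% of clearance) is boosted to 5.1× activity: 0.2 × 5.1 = 1.02.
CYP2C19 (54%) and the residual 26% are unaffected.
Relative clearance = 1.02 + 0.54 + 0.26 = 1.82.
New AUC = baseline ÷ relative clearance = 1450 / 1.82 = 8.0 × 10² mg·h/L.

8.0 × 10² mg·h/L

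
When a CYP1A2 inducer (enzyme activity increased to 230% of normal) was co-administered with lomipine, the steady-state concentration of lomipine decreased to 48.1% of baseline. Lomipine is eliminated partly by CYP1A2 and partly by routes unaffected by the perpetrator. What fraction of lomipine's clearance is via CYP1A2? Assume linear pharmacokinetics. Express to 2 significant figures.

0.83

Let x = fm,CYP1A2. Because steady-state concentration ∝ 1/CL, relative clearance rose to 1/0.481 = 2.079.
Only the CYP1A2 route changed, so 2.079 = x·2.3 + (1 − x), giving x = 0.83.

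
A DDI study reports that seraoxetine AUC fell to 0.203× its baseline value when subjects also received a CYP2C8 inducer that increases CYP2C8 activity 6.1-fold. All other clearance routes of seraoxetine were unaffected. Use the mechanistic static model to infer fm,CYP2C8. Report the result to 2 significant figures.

0.77

CL'/CL = 1 / 0.203 = 4.926
6.1·fm + (1 − fm) = 4.926
fm = (4.926 − 1) / (6.1 − 1) = 0.77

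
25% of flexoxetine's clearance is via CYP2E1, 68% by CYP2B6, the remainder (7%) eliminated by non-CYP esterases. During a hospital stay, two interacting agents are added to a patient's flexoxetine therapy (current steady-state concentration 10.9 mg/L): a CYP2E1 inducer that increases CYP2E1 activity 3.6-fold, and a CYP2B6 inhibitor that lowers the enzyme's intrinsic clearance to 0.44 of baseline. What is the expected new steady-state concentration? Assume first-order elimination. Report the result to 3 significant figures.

8.59 mg/L

The CYP2E1 pathway (25% of clearance) is boosted to 3.6× activity: 0.25 × 3.6 = 0.9.
The CYP2B6 pathway (68% of clearance) falls to 0.44× activity: 0.68 × 0.44 = 0.2992.
The remaining 7% of clearance is unaffected.
CL_new/CL_old = 0.9 + 0.2992 + 0.07 = 1.2692.
Steady-state concentration ∝ 1/CL: new value = 10.9 / 1.2692 = 8.59 mg/L.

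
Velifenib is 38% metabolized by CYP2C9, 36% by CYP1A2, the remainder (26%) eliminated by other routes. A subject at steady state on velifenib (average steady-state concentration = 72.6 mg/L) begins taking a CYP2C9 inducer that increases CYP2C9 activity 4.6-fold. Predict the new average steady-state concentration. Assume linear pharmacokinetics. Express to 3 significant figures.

30.7 mg/L

The CYP2C9 pathway (38% of clearance) is boosted to 4.6× activity: 0.38 × 4.6 = 1.748.
CYP1A2 (36%) and the residual 26% are unaffected.
CL_new/CL_old = 1.748 + 0.36 + 0.26 = 2.368.
New average steady-state concentration = baseline ÷ relative clearance = 72.6 / 2.368 = 30.7 mg/L.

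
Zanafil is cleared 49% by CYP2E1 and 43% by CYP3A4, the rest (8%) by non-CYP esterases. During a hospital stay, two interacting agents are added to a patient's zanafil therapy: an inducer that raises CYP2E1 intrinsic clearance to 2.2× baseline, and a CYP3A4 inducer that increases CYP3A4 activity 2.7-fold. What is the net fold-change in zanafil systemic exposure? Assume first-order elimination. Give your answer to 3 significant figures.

The CYP2E1 pathway (49% of clearance) increases to 2.2× activity: 0.49 × 2.2 = 1.078.
The CYP3A4 pathway (43% of clearance) rises to 2.7× activity: 0.43 × 2.7 = 1.161.
The remaining 8% of clearance is unaffected.
Relative clearance = 1.078 + 1.161 + 0.08 = 2.319.
Systemic exposure ∝ 1/CL: fold-change = 1 / 2.319 = 0.431.

0.431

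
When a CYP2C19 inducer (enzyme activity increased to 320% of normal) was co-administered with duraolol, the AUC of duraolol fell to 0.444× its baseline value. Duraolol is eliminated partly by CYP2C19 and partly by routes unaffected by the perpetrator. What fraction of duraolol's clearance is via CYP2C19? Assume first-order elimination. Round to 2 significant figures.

Let fm be the CYP2C19 fraction. New clearance relative to baseline = fm × 3.2 + (1 − fm).
AUC ratio = 1 / (new CL fraction), so new CL fraction = 1 / 0.444 = 2.252.
fm × 3.2 + 1 − fm = 2.252  ⇒  fm × (3.2 − 1) = 1.252  ⇒  fm = 0.57.

0.57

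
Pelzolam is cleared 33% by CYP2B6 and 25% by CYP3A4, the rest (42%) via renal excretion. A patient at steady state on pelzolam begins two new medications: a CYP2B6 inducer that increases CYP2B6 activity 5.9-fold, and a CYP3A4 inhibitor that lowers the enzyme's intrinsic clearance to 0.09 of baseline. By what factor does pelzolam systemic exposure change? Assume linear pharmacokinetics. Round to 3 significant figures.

0.418

The CYP2B6 pathway (33% of clearance) increases to 5.9× activity: 0.33 × 5.9 = 1.947.
The CYP3A4 pathway (25% of clearance) drops to 0.09× activity: 0.25 × 0.09 = 0.0225.
Non-CYP routes (42%) are unchanged.
New clearance relative to baseline: 1.947 + 0.0225 + 0.42 = 2.3895.
Because systemic exposure varies inversely with clearance, the combined effect is 1 / 2.3895 = 0.418.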